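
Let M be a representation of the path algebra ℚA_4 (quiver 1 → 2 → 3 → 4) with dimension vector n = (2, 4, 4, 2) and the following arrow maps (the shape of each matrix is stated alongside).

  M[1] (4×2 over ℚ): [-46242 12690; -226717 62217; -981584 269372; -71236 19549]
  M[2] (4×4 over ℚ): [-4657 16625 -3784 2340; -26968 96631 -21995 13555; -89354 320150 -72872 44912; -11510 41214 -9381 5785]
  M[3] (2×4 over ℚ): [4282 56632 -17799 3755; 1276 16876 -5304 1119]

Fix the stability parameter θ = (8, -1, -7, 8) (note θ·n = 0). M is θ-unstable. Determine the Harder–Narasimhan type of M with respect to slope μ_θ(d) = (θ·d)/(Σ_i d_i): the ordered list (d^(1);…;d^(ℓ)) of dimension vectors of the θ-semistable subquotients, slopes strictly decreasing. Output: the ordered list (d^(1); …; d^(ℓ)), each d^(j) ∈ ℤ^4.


Interval decomposition of M: I[1,3], I[1,4], I[2,2], I[2,3], I[3,4].
HN type (ℓ=5): μ^(1)=8; μ^(2)=0; μ^(3)=-1; μ^(4)=-4; μ^(5)=-7

((0, 0, 0, 2); (2, 2, 2, 0); (0, 1, 0, 0); (0, 1, 1, 0); (0, 0, 1, 0))


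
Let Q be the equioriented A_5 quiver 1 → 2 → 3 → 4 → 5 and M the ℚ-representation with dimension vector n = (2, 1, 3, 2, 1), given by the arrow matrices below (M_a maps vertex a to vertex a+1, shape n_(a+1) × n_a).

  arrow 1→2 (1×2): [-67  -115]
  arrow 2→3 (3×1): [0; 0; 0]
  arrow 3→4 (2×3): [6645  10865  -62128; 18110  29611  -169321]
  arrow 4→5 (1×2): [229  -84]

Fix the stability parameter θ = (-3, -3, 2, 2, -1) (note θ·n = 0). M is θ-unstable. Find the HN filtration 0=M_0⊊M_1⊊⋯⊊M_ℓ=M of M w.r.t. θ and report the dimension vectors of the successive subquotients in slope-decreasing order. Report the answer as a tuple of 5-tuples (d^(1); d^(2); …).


Interval decomposition of M: I[1,1], I[1,2], I[3,3], I[3,4], I[3,5].
HN type (ℓ=3): μ^(1)=2; μ^(2)=1; μ^(3)=-3

((0, 0, 2, 1, 0); (0, 0, 1, 1, 1); (2, 1, 0, 0, 0))


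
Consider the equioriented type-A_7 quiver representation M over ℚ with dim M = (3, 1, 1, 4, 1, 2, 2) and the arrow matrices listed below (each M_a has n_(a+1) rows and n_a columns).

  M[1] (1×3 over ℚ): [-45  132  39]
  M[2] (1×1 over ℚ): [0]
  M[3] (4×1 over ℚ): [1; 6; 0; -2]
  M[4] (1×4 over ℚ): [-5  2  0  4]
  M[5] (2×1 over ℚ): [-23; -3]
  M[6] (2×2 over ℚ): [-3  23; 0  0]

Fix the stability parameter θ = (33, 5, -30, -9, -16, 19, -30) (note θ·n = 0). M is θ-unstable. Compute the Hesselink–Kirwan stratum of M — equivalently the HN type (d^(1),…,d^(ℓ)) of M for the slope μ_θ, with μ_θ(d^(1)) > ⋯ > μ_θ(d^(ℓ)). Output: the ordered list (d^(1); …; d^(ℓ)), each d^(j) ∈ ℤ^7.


Barcode: M ≅ I[1,1]^2, I[1,2], I[3,6], I[4,4]^3, I[6,7], I[7,7]. HN layers by μ_θ (6 steps, strictly decreasing):
  μ^(1)=33; μ^(2)=19; μ^(3)=-11/2; μ^(4)=-9; μ^(5)=-25/2; μ^(6)=-30

((2, 0, 0, 0, 0, 0, 0); (1, 1, 0, 0, 0, 1, 0); (0, 0, 0, 0, 0, 1, 1); (0, 0, 0, 3, 0, 0, 0); (0, 0, 0, 1, 1, 0, 0); (0, 0, 1, 0, 0, 0, 1))


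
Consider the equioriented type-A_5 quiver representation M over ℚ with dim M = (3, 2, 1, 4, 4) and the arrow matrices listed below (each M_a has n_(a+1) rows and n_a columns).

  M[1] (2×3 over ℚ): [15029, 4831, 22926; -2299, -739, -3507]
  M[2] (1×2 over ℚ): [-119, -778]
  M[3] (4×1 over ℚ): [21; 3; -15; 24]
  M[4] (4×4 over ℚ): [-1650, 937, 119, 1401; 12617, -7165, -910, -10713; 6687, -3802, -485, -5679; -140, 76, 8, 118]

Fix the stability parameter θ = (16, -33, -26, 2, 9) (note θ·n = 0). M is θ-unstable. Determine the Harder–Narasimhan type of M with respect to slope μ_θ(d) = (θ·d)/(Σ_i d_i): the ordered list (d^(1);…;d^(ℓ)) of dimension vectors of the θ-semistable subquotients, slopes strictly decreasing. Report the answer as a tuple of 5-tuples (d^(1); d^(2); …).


Barcode: M ≅ I[1,1], I[1,2], I[1,4], I[4,5]^3, I[5,5]. HN layers by μ_θ (5 steps, strictly decreasing):
  μ^(1)=16; μ^(2)=9; μ^(3)=2; μ^(4)=-17/2; μ^(5)=-43/3

((1, 0, 0, 0, 0); (0, 0, 0, 0, 4); (0, 0, 0, 4, 0); (1, 1, 0, 0, 0); (1, 1, 1, 0, 0))


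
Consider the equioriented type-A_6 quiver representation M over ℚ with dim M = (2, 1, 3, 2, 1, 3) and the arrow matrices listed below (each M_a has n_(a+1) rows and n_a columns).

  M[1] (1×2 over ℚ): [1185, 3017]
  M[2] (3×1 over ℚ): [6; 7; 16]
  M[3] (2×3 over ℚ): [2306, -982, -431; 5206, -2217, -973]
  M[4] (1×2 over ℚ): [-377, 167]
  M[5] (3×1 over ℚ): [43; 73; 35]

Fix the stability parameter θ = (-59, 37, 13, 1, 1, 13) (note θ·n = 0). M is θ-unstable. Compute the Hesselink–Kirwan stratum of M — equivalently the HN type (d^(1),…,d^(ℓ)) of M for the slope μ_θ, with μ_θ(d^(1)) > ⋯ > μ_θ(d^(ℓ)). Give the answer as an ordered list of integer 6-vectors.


Barcode: M ≅ I[1,1], I[1,6], I[3,3], I[3,4], I[6,6]^2. HN layers by μ_θ (3 steps, strictly decreasing):
  μ^(1)=13; μ^(2)=7; μ^(3)=-59

((0, 1, 2, 1, 1, 3); (0, 0, 1, 1, 0, 0); (2, 0, 0, 0, 0, 0))


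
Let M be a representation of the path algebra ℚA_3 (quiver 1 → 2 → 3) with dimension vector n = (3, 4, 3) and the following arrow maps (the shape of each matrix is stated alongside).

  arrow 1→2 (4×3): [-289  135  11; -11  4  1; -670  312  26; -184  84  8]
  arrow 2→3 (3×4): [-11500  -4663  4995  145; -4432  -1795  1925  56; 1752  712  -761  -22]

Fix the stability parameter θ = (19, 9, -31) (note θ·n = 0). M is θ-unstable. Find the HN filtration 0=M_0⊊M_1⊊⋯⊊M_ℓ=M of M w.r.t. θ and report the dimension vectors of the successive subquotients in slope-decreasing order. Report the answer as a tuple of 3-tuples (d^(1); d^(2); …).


Barcode: M ≅ I[1,1], I[1,2], I[1,3], I[2,3]^2. HN layers by μ_θ (4 steps, strictly decreasing):
  μ^(1)=19; μ^(2)=14; μ^(3)=-1; μ^(4)=-11

((1, 0, 0); (1, 1, 0); (1, 1, 1); (0, 2, 2))


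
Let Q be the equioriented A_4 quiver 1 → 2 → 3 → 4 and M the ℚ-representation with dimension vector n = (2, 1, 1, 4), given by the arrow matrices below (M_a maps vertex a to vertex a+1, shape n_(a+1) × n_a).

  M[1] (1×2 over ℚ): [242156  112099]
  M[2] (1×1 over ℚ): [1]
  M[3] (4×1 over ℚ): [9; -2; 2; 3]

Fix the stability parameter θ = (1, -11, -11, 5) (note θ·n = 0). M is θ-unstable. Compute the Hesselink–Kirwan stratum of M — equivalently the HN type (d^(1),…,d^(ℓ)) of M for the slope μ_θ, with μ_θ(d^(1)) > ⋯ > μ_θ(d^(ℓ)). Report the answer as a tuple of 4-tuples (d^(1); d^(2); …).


Barcode: M ≅ I[1,1], I[1,4], I[4,4]^3. HN layers by μ_θ (3 steps, strictly decreasing):
  μ^(1)=5; μ^(2)=1; μ^(3)=-7

((0, 0, 0, 4); (1, 0, 0, 0); (1, 1, 1, 0))


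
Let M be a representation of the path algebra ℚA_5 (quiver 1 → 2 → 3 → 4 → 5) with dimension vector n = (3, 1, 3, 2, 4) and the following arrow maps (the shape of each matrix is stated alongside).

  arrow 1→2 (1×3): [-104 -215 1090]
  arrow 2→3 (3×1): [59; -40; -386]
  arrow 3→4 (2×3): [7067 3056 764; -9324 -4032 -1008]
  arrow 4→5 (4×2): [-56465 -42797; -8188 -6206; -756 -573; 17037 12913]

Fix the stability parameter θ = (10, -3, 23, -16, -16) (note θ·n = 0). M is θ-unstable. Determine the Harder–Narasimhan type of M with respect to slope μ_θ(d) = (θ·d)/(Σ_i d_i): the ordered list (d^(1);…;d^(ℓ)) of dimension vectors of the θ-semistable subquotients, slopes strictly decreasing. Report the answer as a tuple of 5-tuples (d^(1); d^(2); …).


Via rank(M_{q-1}∘⋯∘M_p): M ≅ I[1,1]^2, I[1,5], I[3,3]^2, I[4,5], I[5,5]^2.
μ_θ-semistable layers: μ^(1)=23; μ^(2)=10; μ^(3)=-2/5; μ^(4)=-16

((0, 0, 2, 0, 0); (2, 0, 0, 0, 0); (1, 1, 1, 1, 1); (0, 0, 0, 1, 3))


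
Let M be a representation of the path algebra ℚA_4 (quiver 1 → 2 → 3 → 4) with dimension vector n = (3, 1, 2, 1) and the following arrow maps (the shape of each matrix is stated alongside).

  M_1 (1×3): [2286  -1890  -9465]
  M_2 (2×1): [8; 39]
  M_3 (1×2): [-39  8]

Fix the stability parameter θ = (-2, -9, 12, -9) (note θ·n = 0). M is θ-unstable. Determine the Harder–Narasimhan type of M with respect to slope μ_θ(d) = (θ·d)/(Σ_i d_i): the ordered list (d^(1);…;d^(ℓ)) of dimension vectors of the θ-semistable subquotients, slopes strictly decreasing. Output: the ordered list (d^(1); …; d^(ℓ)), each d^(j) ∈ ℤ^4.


Interval decomposition of M: I[1,1]^2, I[1,3], I[3,4].
HN type (ℓ=4): μ^(1)=12; μ^(2)=3/2; μ^(3)=-2; μ^(4)=-11/2

((0, 0, 1, 0); (0, 0, 1, 1); (2, 0, 0, 0); (1, 1, 0, 0))


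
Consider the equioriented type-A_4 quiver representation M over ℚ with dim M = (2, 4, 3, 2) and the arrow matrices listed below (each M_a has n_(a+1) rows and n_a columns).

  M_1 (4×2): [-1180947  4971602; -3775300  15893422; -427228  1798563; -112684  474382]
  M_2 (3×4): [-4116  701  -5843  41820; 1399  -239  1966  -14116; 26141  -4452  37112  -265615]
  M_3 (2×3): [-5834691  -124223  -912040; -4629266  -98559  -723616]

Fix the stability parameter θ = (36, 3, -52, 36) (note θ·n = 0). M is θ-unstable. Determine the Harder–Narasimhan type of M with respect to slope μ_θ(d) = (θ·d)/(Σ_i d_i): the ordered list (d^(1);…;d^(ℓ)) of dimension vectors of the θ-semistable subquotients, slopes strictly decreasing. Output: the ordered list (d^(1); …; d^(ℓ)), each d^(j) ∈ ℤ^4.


Barcode: M ≅ I[1,4]^2, I[2,2], I[2,3]. HN layers by μ_θ (4 steps, strictly decreasing):
  μ^(1)=36; μ^(2)=3; μ^(3)=-13/3; μ^(4)=-49/2

((0, 0, 0, 2); (0, 1, 0, 0); (2, 2, 2, 0); (0, 1, 1, 0))


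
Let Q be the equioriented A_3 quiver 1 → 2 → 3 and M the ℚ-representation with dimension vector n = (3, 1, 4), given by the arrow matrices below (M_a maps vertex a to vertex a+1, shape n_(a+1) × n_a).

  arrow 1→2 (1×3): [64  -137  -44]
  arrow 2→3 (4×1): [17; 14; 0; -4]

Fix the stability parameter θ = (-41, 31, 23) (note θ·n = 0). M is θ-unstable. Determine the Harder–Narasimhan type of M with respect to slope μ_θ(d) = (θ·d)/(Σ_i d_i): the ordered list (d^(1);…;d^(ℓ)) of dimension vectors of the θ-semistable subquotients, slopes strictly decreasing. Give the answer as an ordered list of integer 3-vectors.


Via rank(M_{q-1}∘⋯∘M_p): M ≅ I[1,1]^2, I[1,3], I[3,3]^3.
μ_θ-semistable layers: μ^(1)=27; μ^(2)=23; μ^(3)=-41

((0, 1, 1); (0, 0, 3); (3, 0, 0))


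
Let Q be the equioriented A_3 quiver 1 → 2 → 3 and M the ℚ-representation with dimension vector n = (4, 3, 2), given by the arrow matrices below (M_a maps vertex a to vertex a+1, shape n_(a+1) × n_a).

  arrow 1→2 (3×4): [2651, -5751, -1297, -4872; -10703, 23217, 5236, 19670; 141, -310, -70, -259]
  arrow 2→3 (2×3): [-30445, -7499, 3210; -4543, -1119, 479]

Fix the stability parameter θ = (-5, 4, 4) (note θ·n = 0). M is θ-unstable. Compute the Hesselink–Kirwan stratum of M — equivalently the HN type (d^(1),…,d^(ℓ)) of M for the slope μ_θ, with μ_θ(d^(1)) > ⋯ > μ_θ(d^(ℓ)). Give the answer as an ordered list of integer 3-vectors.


Barcode: M ≅ I[1,1], I[1,2], I[1,3]^2. HN layers by μ_θ (2 steps, strictly decreasing):
  μ^(1)=4; μ^(2)=-5

((0, 3, 2); (4, 0, 0))


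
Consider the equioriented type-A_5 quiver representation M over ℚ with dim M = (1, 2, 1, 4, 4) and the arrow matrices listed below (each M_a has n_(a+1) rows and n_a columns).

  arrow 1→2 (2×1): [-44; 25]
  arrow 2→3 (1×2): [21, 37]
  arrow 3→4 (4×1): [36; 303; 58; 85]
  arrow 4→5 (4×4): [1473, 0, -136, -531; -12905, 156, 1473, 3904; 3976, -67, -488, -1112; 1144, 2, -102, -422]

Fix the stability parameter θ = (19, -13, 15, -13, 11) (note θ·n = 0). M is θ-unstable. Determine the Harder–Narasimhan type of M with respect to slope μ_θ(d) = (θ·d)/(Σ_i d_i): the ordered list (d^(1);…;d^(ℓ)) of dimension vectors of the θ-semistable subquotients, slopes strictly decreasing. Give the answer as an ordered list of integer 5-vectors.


Barcode: M ≅ I[1,5], I[2,2], I[4,4], I[4,5]^2, I[5,5]. HN layers by μ_θ (3 steps, strictly decreasing):
  μ^(1)=11; μ^(2)=2; μ^(3)=-13

((0, 0, 0, 0, 4); (1, 1, 1, 1, 0); (0, 1, 0, 3, 0))


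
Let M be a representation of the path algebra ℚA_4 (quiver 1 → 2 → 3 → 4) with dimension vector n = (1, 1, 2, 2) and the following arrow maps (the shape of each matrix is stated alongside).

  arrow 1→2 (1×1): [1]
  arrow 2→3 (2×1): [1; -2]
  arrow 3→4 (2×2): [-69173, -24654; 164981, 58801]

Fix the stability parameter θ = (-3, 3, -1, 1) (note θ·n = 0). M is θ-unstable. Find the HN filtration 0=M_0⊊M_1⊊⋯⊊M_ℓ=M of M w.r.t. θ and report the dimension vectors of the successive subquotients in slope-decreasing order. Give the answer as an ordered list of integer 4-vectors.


Interval decomposition of M: I[1,4], I[3,4].
HN type (ℓ=3): μ^(1)=1; μ^(2)=-1; μ^(3)=-3

((0, 1, 1, 2); (0, 0, 1, 0); (1, 0, 0, 0))


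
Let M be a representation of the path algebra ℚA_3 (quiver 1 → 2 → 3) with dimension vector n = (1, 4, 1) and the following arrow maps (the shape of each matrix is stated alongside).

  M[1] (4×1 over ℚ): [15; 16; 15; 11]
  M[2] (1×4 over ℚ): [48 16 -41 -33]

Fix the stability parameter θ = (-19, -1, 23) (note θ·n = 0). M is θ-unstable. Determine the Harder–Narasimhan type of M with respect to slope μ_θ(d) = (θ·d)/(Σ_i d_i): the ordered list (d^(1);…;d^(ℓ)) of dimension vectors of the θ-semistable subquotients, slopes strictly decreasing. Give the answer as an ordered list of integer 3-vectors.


Via rank(M_{q-1}∘⋯∘M_p): M ≅ I[1,3], I[2,2]^3.
μ_θ-semistable layers: μ^(1)=23; μ^(2)=-1; μ^(3)=-19

((0, 0, 1); (0, 4, 0); (1, 0, 0))


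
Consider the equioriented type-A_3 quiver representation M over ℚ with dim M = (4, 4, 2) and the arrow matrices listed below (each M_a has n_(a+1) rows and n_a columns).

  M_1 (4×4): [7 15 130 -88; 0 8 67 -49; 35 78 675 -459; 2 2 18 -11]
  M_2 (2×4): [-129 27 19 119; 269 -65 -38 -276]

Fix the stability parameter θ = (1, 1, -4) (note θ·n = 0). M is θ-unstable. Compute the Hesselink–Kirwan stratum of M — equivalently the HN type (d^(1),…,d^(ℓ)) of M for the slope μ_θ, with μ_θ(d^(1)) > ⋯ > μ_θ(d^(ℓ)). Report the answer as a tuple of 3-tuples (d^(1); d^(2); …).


Barcode: M ≅ I[1,2]^2, I[1,3]^2. HN layers by μ_θ (2 steps, strictly decreasing):
  μ^(1)=1; μ^(2)=-2/3

((2, 2, 0); (2, 2, 2))


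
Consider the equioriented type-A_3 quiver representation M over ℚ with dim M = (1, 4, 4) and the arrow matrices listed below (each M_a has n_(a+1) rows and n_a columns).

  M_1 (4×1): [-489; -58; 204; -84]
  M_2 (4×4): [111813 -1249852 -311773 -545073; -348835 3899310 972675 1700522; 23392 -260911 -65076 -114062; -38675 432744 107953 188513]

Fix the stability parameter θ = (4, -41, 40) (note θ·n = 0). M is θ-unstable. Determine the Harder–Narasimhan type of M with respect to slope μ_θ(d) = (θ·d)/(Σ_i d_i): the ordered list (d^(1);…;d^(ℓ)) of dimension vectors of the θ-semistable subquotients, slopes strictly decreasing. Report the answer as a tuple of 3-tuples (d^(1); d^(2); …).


Interval decomposition of M: I[1,3], I[2,3]^3.
HN type (ℓ=3): μ^(1)=40; μ^(2)=-37/2; μ^(3)=-41

((0, 0, 4); (1, 1, 0); (0, 3, 0))


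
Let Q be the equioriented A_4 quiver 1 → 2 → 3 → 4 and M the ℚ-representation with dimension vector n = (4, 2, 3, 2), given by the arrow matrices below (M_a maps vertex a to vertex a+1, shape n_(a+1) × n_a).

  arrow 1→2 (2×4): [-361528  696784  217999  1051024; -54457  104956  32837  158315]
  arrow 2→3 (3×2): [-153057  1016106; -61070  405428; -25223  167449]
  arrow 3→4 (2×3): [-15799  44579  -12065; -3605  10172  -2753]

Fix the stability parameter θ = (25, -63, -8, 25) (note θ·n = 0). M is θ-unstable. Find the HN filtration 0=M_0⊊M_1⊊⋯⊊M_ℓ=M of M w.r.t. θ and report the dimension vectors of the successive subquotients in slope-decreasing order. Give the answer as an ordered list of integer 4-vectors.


Via rank(M_{q-1}∘⋯∘M_p): M ≅ I[1,1]^2, I[1,3], I[1,4], I[3,4].
μ_θ-semistable layers: μ^(1)=25; μ^(2)=-8; μ^(3)=-19

((2, 0, 0, 2); (0, 0, 3, 0); (2, 2, 0, 0))


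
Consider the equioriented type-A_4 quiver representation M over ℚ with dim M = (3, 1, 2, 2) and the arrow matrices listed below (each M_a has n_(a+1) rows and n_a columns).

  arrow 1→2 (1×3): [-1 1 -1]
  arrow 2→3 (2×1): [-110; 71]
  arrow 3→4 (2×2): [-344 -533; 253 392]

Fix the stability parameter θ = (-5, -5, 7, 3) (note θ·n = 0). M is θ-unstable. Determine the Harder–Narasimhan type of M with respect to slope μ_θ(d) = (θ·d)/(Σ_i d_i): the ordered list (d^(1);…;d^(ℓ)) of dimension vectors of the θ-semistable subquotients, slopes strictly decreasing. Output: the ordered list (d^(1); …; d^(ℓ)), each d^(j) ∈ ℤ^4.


Barcode: M ≅ I[1,1]^2, I[1,4], I[3,4]. HN layers by μ_θ (2 steps, strictly decreasing):
  μ^(1)=5; μ^(2)=-5

((0, 0, 2, 2); (3, 1, 0, 0))


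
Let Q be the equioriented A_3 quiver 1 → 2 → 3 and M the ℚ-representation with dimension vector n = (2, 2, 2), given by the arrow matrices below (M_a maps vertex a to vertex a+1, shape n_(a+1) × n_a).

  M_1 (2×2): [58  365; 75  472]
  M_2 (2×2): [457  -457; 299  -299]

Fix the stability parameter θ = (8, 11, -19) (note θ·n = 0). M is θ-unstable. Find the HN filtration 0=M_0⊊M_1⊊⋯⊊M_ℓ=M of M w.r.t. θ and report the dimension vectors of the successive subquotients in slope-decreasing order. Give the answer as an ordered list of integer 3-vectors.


Via rank(M_{q-1}∘⋯∘M_p): M ≅ I[1,2], I[1,3], I[3,3].
μ_θ-semistable layers: μ^(1)=11; μ^(2)=8; μ^(3)=0; μ^(4)=-19

((0, 1, 0); (1, 0, 0); (1, 1, 1); (0, 0, 1))


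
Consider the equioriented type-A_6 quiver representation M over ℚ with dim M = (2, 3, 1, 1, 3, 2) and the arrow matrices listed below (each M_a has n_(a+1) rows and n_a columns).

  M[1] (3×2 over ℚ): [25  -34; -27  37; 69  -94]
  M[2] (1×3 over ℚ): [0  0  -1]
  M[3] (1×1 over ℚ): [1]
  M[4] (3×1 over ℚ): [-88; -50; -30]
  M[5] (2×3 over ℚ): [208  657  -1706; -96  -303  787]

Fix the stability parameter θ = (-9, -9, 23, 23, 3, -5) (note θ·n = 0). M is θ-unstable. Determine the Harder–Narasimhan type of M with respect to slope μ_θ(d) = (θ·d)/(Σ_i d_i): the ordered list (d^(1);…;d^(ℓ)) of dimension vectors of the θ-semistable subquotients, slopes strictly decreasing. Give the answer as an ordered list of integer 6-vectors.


Via rank(M_{q-1}∘⋯∘M_p): M ≅ I[1,2], I[1,6], I[2,2], I[5,5], I[5,6].
μ_θ-semistable layers: μ^(1)=11; μ^(2)=3; μ^(3)=-1; μ^(4)=-9

((0, 0, 1, 1, 1, 1); (0, 0, 0, 0, 1, 0); (0, 0, 0, 0, 1, 1); (2, 3, 0, 0, 0, 0))


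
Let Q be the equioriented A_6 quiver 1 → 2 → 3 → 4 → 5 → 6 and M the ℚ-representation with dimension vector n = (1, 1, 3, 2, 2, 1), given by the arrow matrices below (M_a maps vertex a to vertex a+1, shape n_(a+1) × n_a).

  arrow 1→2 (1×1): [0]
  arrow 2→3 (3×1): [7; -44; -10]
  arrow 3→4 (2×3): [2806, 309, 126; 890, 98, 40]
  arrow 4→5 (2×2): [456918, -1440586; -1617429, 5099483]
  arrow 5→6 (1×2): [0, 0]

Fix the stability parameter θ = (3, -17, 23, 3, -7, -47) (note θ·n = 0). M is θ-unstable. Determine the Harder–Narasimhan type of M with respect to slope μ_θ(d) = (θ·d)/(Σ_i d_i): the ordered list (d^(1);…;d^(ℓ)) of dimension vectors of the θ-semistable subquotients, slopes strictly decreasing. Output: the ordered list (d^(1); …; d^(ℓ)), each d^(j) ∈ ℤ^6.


Interval decomposition of M: I[1,1], I[2,4], I[3,3], I[3,5], I[5,5], I[6,6].
HN type (ℓ=7): μ^(1)=23; μ^(2)=13; μ^(3)=19/3; μ^(4)=3; μ^(5)=-7; μ^(6)=-17; μ^(7)=-47

((0, 0, 1, 0, 0, 0); (0, 0, 1, 1, 0, 0); (0, 0, 1, 1, 1, 0); (1, 0, 0, 0, 0, 0); (0, 0, 0, 0, 1, 0); (0, 1, 0, 0, 0, 0); (0, 0, 0, 0, 0, 1))


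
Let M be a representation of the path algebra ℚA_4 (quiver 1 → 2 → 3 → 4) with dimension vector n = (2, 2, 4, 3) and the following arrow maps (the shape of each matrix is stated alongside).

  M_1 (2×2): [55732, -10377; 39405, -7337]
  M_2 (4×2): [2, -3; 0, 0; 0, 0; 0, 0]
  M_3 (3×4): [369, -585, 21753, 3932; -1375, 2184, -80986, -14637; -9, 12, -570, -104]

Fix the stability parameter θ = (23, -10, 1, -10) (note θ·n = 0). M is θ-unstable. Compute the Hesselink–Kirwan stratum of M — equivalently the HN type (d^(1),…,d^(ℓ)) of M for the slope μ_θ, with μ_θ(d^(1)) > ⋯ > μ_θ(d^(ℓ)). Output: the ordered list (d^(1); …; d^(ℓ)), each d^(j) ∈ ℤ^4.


Interval decomposition of M: I[1,2], I[1,4], I[3,3], I[3,4]^2.
HN type (ℓ=3): μ^(1)=13/2; μ^(2)=1; μ^(3)=-9/2

((1, 1, 0, 0); (1, 1, 2, 1); (0, 0, 2, 2))


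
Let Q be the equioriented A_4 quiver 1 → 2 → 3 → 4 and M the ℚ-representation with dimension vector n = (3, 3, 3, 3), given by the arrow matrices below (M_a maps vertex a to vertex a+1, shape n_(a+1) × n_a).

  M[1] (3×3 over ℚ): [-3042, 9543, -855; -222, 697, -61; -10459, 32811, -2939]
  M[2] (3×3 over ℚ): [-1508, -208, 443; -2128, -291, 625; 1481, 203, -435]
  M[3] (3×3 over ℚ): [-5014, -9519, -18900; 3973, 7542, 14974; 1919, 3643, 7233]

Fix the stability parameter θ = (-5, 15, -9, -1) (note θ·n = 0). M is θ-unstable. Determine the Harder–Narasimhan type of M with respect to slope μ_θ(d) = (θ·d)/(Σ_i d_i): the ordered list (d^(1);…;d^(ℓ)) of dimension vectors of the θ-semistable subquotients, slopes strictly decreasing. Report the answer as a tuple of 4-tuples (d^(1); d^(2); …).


Interval decomposition of M: I[1,4]^3.
HN type (ℓ=2): μ^(1)=5/3; μ^(2)=-5

((0, 3, 3, 3); (3, 0, 0, 0))


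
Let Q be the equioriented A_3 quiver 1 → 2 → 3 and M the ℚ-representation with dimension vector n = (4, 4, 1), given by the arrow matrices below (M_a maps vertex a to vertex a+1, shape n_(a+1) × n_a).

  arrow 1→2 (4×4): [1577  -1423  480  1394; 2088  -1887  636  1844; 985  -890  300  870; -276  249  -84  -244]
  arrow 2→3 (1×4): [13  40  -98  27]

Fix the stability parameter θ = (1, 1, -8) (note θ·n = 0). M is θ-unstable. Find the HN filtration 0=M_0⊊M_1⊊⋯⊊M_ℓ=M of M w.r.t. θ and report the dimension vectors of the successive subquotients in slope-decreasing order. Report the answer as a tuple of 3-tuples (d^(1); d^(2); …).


Barcode: M ≅ I[1,1]^2, I[1,2], I[1,3], I[2,2]^2. HN layers by μ_θ (2 steps, strictly decreasing):
  μ^(1)=1; μ^(2)=-2

((3, 3, 0); (1, 1, 1))


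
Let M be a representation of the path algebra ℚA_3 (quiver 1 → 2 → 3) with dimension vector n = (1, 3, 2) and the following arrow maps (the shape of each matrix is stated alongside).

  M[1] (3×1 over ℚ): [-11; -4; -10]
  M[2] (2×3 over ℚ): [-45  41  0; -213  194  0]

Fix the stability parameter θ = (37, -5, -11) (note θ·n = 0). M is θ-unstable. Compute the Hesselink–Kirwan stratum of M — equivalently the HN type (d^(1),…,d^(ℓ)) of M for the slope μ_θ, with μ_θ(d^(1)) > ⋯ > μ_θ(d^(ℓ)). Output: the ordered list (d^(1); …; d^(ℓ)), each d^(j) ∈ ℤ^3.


Interval decomposition of M: I[1,3], I[2,2], I[2,3].
HN type (ℓ=3): μ^(1)=7; μ^(2)=-5; μ^(3)=-8

((1, 1, 1); (0, 1, 0); (0, 1, 1))


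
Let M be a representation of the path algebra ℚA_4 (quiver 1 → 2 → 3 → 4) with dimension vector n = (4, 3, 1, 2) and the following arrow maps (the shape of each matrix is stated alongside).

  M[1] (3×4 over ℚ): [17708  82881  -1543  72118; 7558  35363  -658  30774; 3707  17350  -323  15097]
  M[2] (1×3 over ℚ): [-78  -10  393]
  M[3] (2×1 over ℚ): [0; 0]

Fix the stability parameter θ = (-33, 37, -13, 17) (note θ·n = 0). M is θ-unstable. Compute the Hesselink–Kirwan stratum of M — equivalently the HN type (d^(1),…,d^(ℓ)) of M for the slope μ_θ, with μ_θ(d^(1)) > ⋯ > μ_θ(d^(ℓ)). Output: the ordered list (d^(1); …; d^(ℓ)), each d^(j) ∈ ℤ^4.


Via rank(M_{q-1}∘⋯∘M_p): M ≅ I[1,1], I[1,2]^2, I[1,3], I[4,4]^2.
μ_θ-semistable layers: μ^(1)=37; μ^(2)=17; μ^(3)=12; μ^(4)=-33

((0, 2, 0, 0); (0, 0, 0, 2); (0, 1, 1, 0); (4, 0, 0, 0))


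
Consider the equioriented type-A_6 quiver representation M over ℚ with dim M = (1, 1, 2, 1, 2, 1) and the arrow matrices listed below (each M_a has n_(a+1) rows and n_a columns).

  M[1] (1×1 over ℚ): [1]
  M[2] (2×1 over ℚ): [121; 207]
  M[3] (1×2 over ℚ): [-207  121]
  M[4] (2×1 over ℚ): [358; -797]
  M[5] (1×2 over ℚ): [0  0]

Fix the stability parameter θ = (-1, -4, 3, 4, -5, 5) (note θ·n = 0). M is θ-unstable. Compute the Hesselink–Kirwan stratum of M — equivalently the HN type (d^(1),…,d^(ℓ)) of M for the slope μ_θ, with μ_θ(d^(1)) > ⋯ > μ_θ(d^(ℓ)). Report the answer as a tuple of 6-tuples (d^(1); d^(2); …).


Barcode: M ≅ I[1,3], I[3,5], I[5,5], I[6,6]. HN layers by μ_θ (5 steps, strictly decreasing):
  μ^(1)=5; μ^(2)=3; μ^(3)=2/3; μ^(4)=-5/2; μ^(5)=-5

((0, 0, 0, 0, 0, 1); (0, 0, 1, 0, 0, 0); (0, 0, 1, 1, 1, 0); (1, 1, 0, 0, 0, 0); (0, 0, 0, 0, 1, 0))


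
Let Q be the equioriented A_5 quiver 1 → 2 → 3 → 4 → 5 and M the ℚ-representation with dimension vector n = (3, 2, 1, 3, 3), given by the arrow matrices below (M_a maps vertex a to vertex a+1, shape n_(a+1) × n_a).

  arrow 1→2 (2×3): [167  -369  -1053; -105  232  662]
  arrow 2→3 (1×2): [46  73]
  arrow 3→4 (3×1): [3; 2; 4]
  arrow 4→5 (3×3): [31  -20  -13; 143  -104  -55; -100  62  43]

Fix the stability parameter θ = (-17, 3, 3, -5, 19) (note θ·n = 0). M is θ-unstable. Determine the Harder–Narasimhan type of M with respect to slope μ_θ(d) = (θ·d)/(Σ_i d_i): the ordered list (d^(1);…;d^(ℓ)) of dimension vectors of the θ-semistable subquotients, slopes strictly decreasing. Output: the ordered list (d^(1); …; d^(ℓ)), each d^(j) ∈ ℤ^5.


Barcode: M ≅ I[1,1], I[1,2], I[1,5], I[4,4], I[4,5], I[5,5]. HN layers by μ_θ (5 steps, strictly decreasing):
  μ^(1)=19; μ^(2)=3; μ^(3)=1/3; μ^(4)=-5; μ^(5)=-17

((0, 0, 0, 0, 3); (0, 1, 0, 0, 0); (0, 1, 1, 1, 0); (0, 0, 0, 2, 0); (3, 0, 0, 0, 0))


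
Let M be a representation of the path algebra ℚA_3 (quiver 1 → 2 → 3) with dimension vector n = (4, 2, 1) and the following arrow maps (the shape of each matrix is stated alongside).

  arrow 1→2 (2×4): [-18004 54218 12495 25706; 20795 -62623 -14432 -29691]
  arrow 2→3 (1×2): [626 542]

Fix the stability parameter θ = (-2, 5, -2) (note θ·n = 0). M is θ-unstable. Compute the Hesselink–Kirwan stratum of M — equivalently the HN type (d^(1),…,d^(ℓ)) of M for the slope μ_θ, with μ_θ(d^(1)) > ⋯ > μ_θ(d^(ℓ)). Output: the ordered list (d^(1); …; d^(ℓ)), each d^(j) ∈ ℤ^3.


Via rank(M_{q-1}∘⋯∘M_p): M ≅ I[1,1]^2, I[1,2], I[1,3].
μ_θ-semistable layers: μ^(1)=5; μ^(2)=3/2; μ^(3)=-2

((0, 1, 0); (0, 1, 1); (4, 0, 0))


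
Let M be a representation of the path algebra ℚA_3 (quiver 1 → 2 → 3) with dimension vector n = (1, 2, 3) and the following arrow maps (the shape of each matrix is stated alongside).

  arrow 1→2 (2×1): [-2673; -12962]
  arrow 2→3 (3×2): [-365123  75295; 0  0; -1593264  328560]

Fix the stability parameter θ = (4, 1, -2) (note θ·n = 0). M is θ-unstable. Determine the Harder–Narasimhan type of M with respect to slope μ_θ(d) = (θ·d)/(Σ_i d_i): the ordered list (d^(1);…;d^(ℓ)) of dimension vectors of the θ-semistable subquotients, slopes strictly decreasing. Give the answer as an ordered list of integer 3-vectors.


Barcode: M ≅ I[1,3], I[2,2], I[3,3]^2. HN layers by μ_θ (2 steps, strictly decreasing):
  μ^(1)=1; μ^(2)=-2

((1, 2, 1); (0, 0, 2))


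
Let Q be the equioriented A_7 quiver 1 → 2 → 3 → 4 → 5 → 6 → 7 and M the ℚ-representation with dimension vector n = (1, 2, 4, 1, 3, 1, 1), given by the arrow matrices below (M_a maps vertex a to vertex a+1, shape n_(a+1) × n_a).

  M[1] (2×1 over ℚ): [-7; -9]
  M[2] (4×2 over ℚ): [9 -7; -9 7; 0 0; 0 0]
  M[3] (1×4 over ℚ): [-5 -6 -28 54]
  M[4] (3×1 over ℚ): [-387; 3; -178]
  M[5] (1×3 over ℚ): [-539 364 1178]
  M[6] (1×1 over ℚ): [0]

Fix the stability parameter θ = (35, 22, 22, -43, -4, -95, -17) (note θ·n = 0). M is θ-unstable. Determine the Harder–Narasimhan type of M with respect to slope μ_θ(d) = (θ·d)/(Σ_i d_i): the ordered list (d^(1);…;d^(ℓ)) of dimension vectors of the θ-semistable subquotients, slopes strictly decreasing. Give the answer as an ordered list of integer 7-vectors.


Via rank(M_{q-1}∘⋯∘M_p): M ≅ I[1,2], I[2,6], I[3,3]^3, I[5,5]^2, I[7,7].
μ_θ-semistable layers: μ^(1)=57/2; μ^(2)=22; μ^(3)=-4; μ^(4)=-17; μ^(5)=-98/5

((1, 1, 0, 0, 0, 0, 0); (0, 0, 3, 0, 0, 0, 0); (0, 0, 0, 0, 2, 0, 0); (0, 0, 0, 0, 0, 0, 1); (0, 1, 1, 1, 1, 1, 0))


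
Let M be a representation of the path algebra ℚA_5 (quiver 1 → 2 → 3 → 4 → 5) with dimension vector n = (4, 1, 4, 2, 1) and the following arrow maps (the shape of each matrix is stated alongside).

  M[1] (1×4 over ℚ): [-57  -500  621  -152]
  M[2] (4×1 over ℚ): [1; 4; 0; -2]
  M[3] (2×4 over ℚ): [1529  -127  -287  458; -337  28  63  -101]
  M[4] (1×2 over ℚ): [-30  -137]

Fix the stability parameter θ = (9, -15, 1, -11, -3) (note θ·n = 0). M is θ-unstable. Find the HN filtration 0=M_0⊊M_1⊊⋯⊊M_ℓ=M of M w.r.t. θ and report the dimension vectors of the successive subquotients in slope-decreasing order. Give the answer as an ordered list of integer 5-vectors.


Barcode: M ≅ I[1,1]^3, I[1,5], I[3,3]^2, I[3,4]. HN layers by μ_θ (5 steps, strictly decreasing):
  μ^(1)=9; μ^(2)=1; μ^(3)=-3; μ^(4)=-4; μ^(5)=-5

((3, 0, 0, 0, 0); (0, 0, 2, 0, 0); (0, 0, 0, 0, 1); (1, 1, 1, 1, 0); (0, 0, 1, 1, 0))


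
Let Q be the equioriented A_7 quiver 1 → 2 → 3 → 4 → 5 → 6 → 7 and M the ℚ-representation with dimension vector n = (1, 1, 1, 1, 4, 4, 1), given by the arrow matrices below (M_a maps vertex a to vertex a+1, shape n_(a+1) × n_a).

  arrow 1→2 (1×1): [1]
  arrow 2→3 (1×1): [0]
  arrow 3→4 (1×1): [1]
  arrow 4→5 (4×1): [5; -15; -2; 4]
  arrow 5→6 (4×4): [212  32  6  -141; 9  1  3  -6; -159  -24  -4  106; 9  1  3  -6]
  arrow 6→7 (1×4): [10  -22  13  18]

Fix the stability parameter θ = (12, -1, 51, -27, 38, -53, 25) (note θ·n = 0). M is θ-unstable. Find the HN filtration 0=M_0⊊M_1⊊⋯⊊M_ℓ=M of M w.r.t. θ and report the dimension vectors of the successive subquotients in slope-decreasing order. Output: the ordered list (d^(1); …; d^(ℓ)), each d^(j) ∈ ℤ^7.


Barcode: M ≅ I[1,2], I[3,7], I[5,5], I[5,6]^2, I[6,6]. HN layers by μ_θ (6 steps, strictly decreasing):
  μ^(1)=38; μ^(2)=25; μ^(3)=11/2; μ^(4)=9/4; μ^(5)=-15/2; μ^(6)=-53

((0, 0, 0, 0, 1, 0, 0); (0, 0, 0, 0, 0, 0, 1); (1, 1, 0, 0, 0, 0, 0); (0, 0, 1, 1, 1, 1, 0); (0, 0, 0, 0, 2, 2, 0); (0, 0, 0, 0, 0, 1, 0))


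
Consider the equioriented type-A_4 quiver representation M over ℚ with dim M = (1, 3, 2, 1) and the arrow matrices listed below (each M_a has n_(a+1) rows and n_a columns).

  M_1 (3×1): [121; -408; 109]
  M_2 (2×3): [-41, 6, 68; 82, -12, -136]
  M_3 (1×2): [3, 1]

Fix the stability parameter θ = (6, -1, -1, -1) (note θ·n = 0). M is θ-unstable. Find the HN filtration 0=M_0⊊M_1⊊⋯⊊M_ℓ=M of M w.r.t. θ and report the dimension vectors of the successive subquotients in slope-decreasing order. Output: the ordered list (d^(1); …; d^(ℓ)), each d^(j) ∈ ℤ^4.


Via rank(M_{q-1}∘⋯∘M_p): M ≅ I[1,4], I[2,2]^2, I[3,3].
μ_θ-semistable layers: μ^(1)=3/4; μ^(2)=-1

((1, 1, 1, 1); (0, 2, 1, 0))


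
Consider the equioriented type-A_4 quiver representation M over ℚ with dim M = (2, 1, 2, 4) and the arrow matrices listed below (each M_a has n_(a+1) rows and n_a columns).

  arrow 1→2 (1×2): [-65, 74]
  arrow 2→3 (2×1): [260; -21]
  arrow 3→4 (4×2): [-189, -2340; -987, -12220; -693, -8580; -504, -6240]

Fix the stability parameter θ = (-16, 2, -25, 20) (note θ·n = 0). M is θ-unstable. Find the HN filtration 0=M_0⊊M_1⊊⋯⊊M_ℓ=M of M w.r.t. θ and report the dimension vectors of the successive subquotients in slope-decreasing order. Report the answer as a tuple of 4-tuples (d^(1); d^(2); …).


Interval decomposition of M: I[1,1], I[1,3], I[3,4], I[4,4]^3.
HN type (ℓ=4): μ^(1)=20; μ^(2)=-23/2; μ^(3)=-16; μ^(4)=-25

((0, 0, 0, 4); (0, 1, 1, 0); (2, 0, 0, 0); (0, 0, 1, 0))


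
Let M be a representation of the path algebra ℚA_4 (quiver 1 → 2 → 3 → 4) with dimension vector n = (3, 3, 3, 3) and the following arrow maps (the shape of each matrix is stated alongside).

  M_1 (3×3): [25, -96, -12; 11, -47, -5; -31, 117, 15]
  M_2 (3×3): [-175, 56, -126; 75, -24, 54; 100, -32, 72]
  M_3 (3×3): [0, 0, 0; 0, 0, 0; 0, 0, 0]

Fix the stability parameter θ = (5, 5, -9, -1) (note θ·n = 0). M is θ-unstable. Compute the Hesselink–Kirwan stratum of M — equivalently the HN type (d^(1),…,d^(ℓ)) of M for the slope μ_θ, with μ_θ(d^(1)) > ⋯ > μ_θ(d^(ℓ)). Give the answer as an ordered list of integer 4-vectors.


Via rank(M_{q-1}∘⋯∘M_p): M ≅ I[1,1], I[1,2], I[1,3], I[2,2], I[3,3]^2, I[4,4]^3.
μ_θ-semistable layers: μ^(1)=5; μ^(2)=1/3; μ^(3)=-1; μ^(4)=-9

((2, 2, 0, 0); (1, 1, 1, 0); (0, 0, 0, 3); (0, 0, 2, 0))


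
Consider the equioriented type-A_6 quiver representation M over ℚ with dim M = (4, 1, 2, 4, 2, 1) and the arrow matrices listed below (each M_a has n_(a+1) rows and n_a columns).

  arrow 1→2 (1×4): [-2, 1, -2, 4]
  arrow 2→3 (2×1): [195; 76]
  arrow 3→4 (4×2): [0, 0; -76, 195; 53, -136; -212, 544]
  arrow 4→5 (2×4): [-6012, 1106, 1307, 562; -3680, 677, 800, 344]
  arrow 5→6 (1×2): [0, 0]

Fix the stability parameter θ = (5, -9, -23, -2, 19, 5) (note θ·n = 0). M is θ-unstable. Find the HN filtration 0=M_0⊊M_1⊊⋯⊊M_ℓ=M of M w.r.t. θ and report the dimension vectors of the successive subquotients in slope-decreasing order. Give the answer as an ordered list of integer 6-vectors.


Interval decomposition of M: I[1,1]^3, I[1,5], I[3,5], I[4,4]^2, I[6,6].
HN type (ℓ=5): μ^(1)=19; μ^(2)=5; μ^(3)=-2; μ^(4)=-9; μ^(5)=-23

((0, 0, 0, 0, 2, 0); (3, 0, 0, 0, 0, 1); (0, 0, 0, 4, 0, 0); (1, 1, 1, 0, 0, 0); (0, 0, 1, 0, 0, 0))


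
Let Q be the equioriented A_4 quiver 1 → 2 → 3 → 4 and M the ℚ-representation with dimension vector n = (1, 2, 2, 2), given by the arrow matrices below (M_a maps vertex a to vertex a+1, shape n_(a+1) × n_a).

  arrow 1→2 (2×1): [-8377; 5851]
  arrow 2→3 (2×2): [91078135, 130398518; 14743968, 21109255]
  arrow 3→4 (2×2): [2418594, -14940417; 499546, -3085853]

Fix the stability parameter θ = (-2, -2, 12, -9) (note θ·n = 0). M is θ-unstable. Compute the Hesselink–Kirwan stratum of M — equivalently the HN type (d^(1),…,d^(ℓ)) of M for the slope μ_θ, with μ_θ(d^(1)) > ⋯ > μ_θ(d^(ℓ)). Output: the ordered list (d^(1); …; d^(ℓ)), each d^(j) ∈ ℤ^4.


Barcode: M ≅ I[1,4], I[2,3], I[4,4]. HN layers by μ_θ (4 steps, strictly decreasing):
  μ^(1)=12; μ^(2)=3/2; μ^(3)=-2; μ^(4)=-9

((0, 0, 1, 0); (0, 0, 1, 1); (1, 2, 0, 0); (0, 0, 0, 1))


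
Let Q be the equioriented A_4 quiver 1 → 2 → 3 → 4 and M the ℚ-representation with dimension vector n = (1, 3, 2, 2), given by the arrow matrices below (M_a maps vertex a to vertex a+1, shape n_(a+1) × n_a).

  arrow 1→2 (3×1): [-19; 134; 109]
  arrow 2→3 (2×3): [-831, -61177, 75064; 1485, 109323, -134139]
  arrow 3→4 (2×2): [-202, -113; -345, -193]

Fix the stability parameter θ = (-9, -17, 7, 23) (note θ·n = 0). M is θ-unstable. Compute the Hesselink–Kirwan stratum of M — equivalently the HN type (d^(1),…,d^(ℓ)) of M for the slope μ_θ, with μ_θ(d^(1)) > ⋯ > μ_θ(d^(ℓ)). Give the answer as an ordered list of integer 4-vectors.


Via rank(M_{q-1}∘⋯∘M_p): M ≅ I[1,4], I[2,2], I[2,4].
μ_θ-semistable layers: μ^(1)=23; μ^(2)=7; μ^(3)=-13; μ^(4)=-17

((0, 0, 0, 2); (0, 0, 2, 0); (1, 1, 0, 0); (0, 2, 0, 0))


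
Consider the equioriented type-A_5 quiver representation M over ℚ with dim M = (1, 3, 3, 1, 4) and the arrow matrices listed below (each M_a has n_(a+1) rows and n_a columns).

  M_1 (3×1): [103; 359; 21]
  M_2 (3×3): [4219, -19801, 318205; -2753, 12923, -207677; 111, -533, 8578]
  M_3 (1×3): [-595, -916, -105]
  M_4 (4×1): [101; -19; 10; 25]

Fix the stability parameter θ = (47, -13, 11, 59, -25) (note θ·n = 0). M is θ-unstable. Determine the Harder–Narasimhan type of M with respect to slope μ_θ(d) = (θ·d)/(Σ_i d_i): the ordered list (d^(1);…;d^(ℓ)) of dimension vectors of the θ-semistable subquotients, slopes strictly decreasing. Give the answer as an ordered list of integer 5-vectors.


Interval decomposition of M: I[1,5], I[2,2], I[2,3], I[3,3], I[5,5]^3.
HN type (ℓ=5): μ^(1)=17; μ^(2)=15; μ^(3)=11; μ^(4)=-13; μ^(5)=-25

((0, 0, 0, 1, 1); (1, 1, 1, 0, 0); (0, 0, 2, 0, 0); (0, 2, 0, 0, 0); (0, 0, 0, 0, 3))


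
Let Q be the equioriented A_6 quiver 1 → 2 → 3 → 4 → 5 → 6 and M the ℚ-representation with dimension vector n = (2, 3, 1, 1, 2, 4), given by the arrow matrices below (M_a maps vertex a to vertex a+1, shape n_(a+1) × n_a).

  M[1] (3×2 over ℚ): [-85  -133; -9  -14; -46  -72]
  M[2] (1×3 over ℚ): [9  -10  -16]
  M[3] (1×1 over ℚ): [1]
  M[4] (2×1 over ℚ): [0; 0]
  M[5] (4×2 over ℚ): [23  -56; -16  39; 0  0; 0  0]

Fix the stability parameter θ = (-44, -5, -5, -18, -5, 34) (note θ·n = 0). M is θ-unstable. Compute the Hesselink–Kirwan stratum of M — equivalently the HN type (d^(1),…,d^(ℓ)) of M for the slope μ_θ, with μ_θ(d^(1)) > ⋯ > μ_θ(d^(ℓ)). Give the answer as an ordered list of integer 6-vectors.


Interval decomposition of M: I[1,2], I[1,4], I[2,2], I[5,6]^2, I[6,6]^2.
HN type (ℓ=4): μ^(1)=34; μ^(2)=-5; μ^(3)=-28/3; μ^(4)=-44

((0, 0, 0, 0, 0, 4); (0, 2, 0, 0, 2, 0); (0, 1, 1, 1, 0, 0); (2, 0, 0, 0, 0, 0))


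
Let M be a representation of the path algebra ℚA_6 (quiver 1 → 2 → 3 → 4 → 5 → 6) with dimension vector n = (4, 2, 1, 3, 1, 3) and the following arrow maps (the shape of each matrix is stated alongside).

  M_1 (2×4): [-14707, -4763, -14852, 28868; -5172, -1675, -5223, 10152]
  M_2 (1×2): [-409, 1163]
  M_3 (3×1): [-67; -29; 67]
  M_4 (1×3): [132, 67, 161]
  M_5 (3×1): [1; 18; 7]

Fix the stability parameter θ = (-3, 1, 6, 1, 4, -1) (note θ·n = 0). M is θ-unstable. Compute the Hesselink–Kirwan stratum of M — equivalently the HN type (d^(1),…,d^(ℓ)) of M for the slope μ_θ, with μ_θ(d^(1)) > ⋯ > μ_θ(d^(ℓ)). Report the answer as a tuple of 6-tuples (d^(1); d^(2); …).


Interval decomposition of M: I[1,1]^2, I[1,2], I[1,4], I[4,4], I[4,6], I[6,6]^2.
HN type (ℓ=5): μ^(1)=7/2; μ^(2)=3/2; μ^(3)=1; μ^(4)=-1; μ^(5)=-3

((0, 0, 1, 1, 0, 0); (0, 0, 0, 0, 1, 1); (0, 2, 0, 2, 0, 0); (0, 0, 0, 0, 0, 2); (4, 0, 0, 0, 0, 0))


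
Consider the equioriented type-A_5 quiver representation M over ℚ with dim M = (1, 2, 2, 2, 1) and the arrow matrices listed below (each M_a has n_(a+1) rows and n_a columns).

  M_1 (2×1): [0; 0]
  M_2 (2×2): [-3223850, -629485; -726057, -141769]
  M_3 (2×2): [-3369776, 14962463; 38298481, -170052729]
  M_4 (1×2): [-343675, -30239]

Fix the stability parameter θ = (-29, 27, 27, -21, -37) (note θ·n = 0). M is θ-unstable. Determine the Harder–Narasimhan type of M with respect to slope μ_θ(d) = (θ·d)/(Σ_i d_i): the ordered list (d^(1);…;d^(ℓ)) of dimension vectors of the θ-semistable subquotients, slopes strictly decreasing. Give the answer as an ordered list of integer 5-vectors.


Barcode: M ≅ I[1,1], I[2,4], I[2,5]. HN layers by μ_θ (3 steps, strictly decreasing):
  μ^(1)=11; μ^(2)=-1; μ^(3)=-29

((0, 1, 1, 1, 0); (0, 1, 1, 1, 1); (1, 0, 0, 0, 0))


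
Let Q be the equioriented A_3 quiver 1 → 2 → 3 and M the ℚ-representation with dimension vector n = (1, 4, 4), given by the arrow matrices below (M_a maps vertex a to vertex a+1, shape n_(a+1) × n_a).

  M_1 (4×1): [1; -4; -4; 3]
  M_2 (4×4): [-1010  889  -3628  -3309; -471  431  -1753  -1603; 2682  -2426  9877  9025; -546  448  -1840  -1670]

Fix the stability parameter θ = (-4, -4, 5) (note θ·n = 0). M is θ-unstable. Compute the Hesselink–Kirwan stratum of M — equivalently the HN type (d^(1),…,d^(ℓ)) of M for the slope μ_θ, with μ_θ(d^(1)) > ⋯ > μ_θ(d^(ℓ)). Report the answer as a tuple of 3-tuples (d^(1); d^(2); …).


Barcode: M ≅ I[1,3], I[2,2], I[2,3]^2, I[3,3]. HN layers by μ_θ (2 steps, strictly decreasing):
  μ^(1)=5; μ^(2)=-4

((0, 0, 4); (1, 4, 0))
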